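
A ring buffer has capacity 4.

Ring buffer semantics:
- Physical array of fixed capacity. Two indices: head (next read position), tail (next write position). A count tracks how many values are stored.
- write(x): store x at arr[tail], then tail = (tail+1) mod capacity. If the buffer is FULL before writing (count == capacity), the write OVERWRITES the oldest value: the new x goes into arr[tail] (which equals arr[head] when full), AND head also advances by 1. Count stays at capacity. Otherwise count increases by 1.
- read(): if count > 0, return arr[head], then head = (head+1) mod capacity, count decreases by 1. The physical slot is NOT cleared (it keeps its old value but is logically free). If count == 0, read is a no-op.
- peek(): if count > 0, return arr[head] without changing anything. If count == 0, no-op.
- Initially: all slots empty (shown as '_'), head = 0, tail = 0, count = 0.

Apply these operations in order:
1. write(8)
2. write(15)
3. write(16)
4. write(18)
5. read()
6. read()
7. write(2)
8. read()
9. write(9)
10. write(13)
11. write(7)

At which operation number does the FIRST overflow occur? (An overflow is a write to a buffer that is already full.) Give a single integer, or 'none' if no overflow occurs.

After op 1 (write(8)): arr=[8 _ _ _] head=0 tail=1 count=1
After op 2 (write(15)): arr=[8 15 _ _] head=0 tail=2 count=2
After op 3 (write(16)): arr=[8 15 16 _] head=0 tail=3 count=3
After op 4 (write(18)): arr=[8 15 16 18] head=0 tail=0 count=4
After op 5 (read()): arr=[8 15 16 18] head=1 tail=0 count=3
After op 6 (read()): arr=[8 15 16 18] head=2 tail=0 count=2
After op 7 (write(2)): arr=[2 15 16 18] head=2 tail=1 count=3
After op 8 (read()): arr=[2 15 16 18] head=3 tail=1 count=2
After op 9 (write(9)): arr=[2 9 16 18] head=3 tail=2 count=3
After op 10 (write(13)): arr=[2 9 13 18] head=3 tail=3 count=4
After op 11 (write(7)): arr=[2 9 13 7] head=0 tail=0 count=4

Answer: 11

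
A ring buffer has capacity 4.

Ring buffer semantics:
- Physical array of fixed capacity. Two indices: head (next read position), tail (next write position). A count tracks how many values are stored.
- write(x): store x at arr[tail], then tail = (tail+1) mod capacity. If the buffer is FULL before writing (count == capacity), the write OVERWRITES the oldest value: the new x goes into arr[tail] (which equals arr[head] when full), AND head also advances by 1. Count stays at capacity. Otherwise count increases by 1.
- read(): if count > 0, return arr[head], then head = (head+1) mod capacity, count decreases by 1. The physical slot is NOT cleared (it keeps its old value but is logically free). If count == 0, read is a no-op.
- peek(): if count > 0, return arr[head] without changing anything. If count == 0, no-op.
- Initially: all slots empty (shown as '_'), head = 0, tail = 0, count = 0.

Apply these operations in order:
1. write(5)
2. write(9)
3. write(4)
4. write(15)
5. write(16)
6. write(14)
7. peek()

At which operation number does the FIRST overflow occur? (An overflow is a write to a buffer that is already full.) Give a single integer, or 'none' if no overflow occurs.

Answer: 5

Derivation:
After op 1 (write(5)): arr=[5 _ _ _] head=0 tail=1 count=1
After op 2 (write(9)): arr=[5 9 _ _] head=0 tail=2 count=2
After op 3 (write(4)): arr=[5 9 4 _] head=0 tail=3 count=3
After op 4 (write(15)): arr=[5 9 4 15] head=0 tail=0 count=4
After op 5 (write(16)): arr=[16 9 4 15] head=1 tail=1 count=4
After op 6 (write(14)): arr=[16 14 4 15] head=2 tail=2 count=4
After op 7 (peek()): arr=[16 14 4 15] head=2 tail=2 count=4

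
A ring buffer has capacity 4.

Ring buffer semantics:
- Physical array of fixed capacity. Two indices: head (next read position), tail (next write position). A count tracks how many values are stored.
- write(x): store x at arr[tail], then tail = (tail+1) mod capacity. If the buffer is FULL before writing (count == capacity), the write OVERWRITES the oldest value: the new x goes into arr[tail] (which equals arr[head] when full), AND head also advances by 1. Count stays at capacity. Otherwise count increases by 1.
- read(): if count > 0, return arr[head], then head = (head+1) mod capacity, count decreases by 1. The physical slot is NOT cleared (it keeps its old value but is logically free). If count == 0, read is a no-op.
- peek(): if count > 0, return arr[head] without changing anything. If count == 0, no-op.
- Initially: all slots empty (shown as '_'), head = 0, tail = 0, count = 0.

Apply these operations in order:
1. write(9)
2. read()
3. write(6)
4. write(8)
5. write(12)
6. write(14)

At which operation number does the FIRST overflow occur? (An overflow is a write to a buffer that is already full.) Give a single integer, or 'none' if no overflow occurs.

Answer: none

Derivation:
After op 1 (write(9)): arr=[9 _ _ _] head=0 tail=1 count=1
After op 2 (read()): arr=[9 _ _ _] head=1 tail=1 count=0
After op 3 (write(6)): arr=[9 6 _ _] head=1 tail=2 count=1
After op 4 (write(8)): arr=[9 6 8 _] head=1 tail=3 count=2
After op 5 (write(12)): arr=[9 6 8 12] head=1 tail=0 count=3
After op 6 (write(14)): arr=[14 6 8 12] head=1 tail=1 count=4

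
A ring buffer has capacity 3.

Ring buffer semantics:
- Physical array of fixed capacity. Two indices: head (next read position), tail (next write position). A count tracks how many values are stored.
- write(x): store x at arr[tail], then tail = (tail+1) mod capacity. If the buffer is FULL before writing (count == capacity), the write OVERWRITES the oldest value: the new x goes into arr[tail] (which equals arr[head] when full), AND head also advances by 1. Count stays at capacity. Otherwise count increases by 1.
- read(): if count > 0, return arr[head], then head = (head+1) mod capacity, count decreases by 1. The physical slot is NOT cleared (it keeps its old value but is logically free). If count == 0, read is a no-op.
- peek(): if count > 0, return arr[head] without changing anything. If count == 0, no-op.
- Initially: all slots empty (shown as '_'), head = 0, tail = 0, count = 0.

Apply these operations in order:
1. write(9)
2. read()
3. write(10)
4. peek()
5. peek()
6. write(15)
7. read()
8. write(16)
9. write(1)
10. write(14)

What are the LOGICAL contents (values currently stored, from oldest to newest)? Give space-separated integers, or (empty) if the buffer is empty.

Answer: 16 1 14

Derivation:
After op 1 (write(9)): arr=[9 _ _] head=0 tail=1 count=1
After op 2 (read()): arr=[9 _ _] head=1 tail=1 count=0
After op 3 (write(10)): arr=[9 10 _] head=1 tail=2 count=1
After op 4 (peek()): arr=[9 10 _] head=1 tail=2 count=1
After op 5 (peek()): arr=[9 10 _] head=1 tail=2 count=1
After op 6 (write(15)): arr=[9 10 15] head=1 tail=0 count=2
After op 7 (read()): arr=[9 10 15] head=2 tail=0 count=1
After op 8 (write(16)): arr=[16 10 15] head=2 tail=1 count=2
After op 9 (write(1)): arr=[16 1 15] head=2 tail=2 count=3
After op 10 (write(14)): arr=[16 1 14] head=0 tail=0 count=3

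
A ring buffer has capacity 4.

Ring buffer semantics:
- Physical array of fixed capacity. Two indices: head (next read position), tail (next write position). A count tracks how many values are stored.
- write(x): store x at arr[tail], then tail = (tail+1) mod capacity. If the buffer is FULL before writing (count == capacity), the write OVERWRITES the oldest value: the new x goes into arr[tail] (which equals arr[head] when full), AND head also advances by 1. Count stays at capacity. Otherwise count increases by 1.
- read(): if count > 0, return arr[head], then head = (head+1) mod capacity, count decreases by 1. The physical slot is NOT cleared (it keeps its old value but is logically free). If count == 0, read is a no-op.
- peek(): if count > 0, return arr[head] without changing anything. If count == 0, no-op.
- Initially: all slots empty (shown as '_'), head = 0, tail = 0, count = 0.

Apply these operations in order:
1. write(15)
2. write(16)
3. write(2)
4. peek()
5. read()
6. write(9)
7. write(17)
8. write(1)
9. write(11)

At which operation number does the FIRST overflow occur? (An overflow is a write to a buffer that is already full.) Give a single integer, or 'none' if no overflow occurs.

Answer: 8

Derivation:
After op 1 (write(15)): arr=[15 _ _ _] head=0 tail=1 count=1
After op 2 (write(16)): arr=[15 16 _ _] head=0 tail=2 count=2
After op 3 (write(2)): arr=[15 16 2 _] head=0 tail=3 count=3
After op 4 (peek()): arr=[15 16 2 _] head=0 tail=3 count=3
After op 5 (read()): arr=[15 16 2 _] head=1 tail=3 count=2
After op 6 (write(9)): arr=[15 16 2 9] head=1 tail=0 count=3
After op 7 (write(17)): arr=[17 16 2 9] head=1 tail=1 count=4
After op 8 (write(1)): arr=[17 1 2 9] head=2 tail=2 count=4
After op 9 (write(11)): arr=[17 1 11 9] head=3 tail=3 count=4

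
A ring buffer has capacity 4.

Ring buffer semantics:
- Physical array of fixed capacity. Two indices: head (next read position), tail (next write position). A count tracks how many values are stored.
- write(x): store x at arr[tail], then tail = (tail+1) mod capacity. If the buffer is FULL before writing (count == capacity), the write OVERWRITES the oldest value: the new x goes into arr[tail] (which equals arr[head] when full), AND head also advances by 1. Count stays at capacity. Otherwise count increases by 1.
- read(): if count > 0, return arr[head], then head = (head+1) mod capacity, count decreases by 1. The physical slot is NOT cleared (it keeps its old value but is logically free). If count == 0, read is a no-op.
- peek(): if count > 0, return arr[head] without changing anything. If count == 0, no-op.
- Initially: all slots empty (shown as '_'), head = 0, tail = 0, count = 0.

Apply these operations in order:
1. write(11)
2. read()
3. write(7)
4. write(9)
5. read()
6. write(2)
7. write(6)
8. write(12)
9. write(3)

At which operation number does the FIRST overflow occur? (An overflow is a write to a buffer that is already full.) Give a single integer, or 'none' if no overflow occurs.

Answer: 9

Derivation:
After op 1 (write(11)): arr=[11 _ _ _] head=0 tail=1 count=1
After op 2 (read()): arr=[11 _ _ _] head=1 tail=1 count=0
After op 3 (write(7)): arr=[11 7 _ _] head=1 tail=2 count=1
After op 4 (write(9)): arr=[11 7 9 _] head=1 tail=3 count=2
After op 5 (read()): arr=[11 7 9 _] head=2 tail=3 count=1
After op 6 (write(2)): arr=[11 7 9 2] head=2 tail=0 count=2
After op 7 (write(6)): arr=[6 7 9 2] head=2 tail=1 count=3
After op 8 (write(12)): arr=[6 12 9 2] head=2 tail=2 count=4
After op 9 (write(3)): arr=[6 12 3 2] head=3 tail=3 count=4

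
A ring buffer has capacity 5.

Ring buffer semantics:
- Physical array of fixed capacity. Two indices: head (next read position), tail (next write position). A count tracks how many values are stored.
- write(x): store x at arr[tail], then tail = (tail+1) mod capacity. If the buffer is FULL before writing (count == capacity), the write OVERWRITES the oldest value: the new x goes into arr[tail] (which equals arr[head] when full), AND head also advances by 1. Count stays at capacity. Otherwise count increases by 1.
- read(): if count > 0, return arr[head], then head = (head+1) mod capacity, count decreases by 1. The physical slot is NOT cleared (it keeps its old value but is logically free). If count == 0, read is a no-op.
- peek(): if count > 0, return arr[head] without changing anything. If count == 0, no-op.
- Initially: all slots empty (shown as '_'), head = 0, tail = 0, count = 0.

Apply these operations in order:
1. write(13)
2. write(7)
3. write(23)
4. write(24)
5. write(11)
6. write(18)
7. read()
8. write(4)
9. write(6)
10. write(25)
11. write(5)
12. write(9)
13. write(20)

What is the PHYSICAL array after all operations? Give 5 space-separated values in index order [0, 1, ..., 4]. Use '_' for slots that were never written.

After op 1 (write(13)): arr=[13 _ _ _ _] head=0 tail=1 count=1
After op 2 (write(7)): arr=[13 7 _ _ _] head=0 tail=2 count=2
After op 3 (write(23)): arr=[13 7 23 _ _] head=0 tail=3 count=3
After op 4 (write(24)): arr=[13 7 23 24 _] head=0 tail=4 count=4
After op 5 (write(11)): arr=[13 7 23 24 11] head=0 tail=0 count=5
After op 6 (write(18)): arr=[18 7 23 24 11] head=1 tail=1 count=5
After op 7 (read()): arr=[18 7 23 24 11] head=2 tail=1 count=4
After op 8 (write(4)): arr=[18 4 23 24 11] head=2 tail=2 count=5
After op 9 (write(6)): arr=[18 4 6 24 11] head=3 tail=3 count=5
After op 10 (write(25)): arr=[18 4 6 25 11] head=4 tail=4 count=5
After op 11 (write(5)): arr=[18 4 6 25 5] head=0 tail=0 count=5
After op 12 (write(9)): arr=[9 4 6 25 5] head=1 tail=1 count=5
After op 13 (write(20)): arr=[9 20 6 25 5] head=2 tail=2 count=5

Answer: 9 20 6 25 5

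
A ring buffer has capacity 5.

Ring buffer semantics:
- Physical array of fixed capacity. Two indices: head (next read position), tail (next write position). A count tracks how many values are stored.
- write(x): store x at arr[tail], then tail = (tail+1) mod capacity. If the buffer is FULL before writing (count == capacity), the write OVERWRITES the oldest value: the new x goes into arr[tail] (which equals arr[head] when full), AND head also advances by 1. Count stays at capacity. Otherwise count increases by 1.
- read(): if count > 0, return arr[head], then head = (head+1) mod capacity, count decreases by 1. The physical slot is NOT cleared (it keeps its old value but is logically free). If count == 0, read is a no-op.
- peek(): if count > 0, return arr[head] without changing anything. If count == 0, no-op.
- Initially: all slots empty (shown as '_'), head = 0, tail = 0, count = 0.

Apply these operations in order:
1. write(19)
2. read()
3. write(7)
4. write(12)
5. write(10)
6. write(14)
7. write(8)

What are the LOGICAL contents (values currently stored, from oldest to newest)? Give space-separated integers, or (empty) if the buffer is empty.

After op 1 (write(19)): arr=[19 _ _ _ _] head=0 tail=1 count=1
After op 2 (read()): arr=[19 _ _ _ _] head=1 tail=1 count=0
After op 3 (write(7)): arr=[19 7 _ _ _] head=1 tail=2 count=1
After op 4 (write(12)): arr=[19 7 12 _ _] head=1 tail=3 count=2
After op 5 (write(10)): arr=[19 7 12 10 _] head=1 tail=4 count=3
After op 6 (write(14)): arr=[19 7 12 10 14] head=1 tail=0 count=4
After op 7 (write(8)): arr=[8 7 12 10 14] head=1 tail=1 count=5

Answer: 7 12 10 14 8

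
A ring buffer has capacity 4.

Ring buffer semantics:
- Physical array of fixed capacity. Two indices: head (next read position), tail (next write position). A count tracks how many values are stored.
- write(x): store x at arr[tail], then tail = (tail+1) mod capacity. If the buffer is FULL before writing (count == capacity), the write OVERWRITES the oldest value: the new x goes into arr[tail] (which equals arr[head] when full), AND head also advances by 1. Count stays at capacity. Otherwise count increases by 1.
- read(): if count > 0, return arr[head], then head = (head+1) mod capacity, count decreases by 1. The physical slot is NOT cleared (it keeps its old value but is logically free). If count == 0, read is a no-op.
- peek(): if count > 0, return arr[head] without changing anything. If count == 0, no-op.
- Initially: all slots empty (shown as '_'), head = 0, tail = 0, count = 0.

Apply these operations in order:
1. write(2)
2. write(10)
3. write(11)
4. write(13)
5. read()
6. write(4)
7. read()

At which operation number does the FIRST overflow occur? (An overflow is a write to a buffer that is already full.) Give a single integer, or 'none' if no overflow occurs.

After op 1 (write(2)): arr=[2 _ _ _] head=0 tail=1 count=1
After op 2 (write(10)): arr=[2 10 _ _] head=0 tail=2 count=2
After op 3 (write(11)): arr=[2 10 11 _] head=0 tail=3 count=3
After op 4 (write(13)): arr=[2 10 11 13] head=0 tail=0 count=4
After op 5 (read()): arr=[2 10 11 13] head=1 tail=0 count=3
After op 6 (write(4)): arr=[4 10 11 13] head=1 tail=1 count=4
After op 7 (read()): arr=[4 10 11 13] head=2 tail=1 count=3

Answer: none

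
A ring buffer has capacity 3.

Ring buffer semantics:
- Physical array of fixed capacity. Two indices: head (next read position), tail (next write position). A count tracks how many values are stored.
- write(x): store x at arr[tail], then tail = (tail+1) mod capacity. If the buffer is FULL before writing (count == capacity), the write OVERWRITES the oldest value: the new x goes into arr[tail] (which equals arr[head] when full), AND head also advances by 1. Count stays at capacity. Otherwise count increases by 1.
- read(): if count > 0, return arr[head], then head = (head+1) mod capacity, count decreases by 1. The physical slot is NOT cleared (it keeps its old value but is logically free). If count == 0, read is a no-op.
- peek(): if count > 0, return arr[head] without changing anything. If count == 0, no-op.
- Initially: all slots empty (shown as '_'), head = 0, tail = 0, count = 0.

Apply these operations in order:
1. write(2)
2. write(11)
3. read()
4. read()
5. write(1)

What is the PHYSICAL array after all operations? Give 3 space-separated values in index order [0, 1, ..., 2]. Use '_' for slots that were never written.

After op 1 (write(2)): arr=[2 _ _] head=0 tail=1 count=1
After op 2 (write(11)): arr=[2 11 _] head=0 tail=2 count=2
After op 3 (read()): arr=[2 11 _] head=1 tail=2 count=1
After op 4 (read()): arr=[2 11 _] head=2 tail=2 count=0
After op 5 (write(1)): arr=[2 11 1] head=2 tail=0 count=1

Answer: 2 11 1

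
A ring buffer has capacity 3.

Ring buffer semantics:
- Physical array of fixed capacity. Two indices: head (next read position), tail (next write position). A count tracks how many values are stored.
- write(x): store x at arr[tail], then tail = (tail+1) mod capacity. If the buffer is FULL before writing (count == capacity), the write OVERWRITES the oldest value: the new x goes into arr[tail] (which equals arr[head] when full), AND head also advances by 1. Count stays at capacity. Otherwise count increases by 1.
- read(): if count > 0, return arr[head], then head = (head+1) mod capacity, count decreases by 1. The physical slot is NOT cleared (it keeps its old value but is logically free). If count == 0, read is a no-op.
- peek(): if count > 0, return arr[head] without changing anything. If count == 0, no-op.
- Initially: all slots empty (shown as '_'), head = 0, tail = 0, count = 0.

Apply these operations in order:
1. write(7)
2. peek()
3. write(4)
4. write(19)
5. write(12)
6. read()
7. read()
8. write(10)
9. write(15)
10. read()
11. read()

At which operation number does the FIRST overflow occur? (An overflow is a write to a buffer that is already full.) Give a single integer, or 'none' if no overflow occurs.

Answer: 5

Derivation:
After op 1 (write(7)): arr=[7 _ _] head=0 tail=1 count=1
After op 2 (peek()): arr=[7 _ _] head=0 tail=1 count=1
After op 3 (write(4)): arr=[7 4 _] head=0 tail=2 count=2
After op 4 (write(19)): arr=[7 4 19] head=0 tail=0 count=3
After op 5 (write(12)): arr=[12 4 19] head=1 tail=1 count=3
After op 6 (read()): arr=[12 4 19] head=2 tail=1 count=2
After op 7 (read()): arr=[12 4 19] head=0 tail=1 count=1
After op 8 (write(10)): arr=[12 10 19] head=0 tail=2 count=2
After op 9 (write(15)): arr=[12 10 15] head=0 tail=0 count=3
After op 10 (read()): arr=[12 10 15] head=1 tail=0 count=2
After op 11 (read()): arr=[12 10 15] head=2 tail=0 count=1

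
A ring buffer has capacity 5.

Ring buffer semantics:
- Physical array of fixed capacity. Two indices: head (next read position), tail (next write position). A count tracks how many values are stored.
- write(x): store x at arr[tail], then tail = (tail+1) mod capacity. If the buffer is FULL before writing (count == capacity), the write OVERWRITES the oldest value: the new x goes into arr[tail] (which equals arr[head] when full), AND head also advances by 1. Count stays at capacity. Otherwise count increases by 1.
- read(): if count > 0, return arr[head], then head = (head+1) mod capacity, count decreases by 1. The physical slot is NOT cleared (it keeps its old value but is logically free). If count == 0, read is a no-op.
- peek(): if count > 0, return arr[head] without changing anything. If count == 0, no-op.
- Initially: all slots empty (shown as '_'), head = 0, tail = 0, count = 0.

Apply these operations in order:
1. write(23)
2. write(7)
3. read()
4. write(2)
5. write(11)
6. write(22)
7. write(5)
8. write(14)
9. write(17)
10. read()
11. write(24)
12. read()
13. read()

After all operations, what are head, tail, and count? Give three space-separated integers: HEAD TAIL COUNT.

Answer: 1 4 3

Derivation:
After op 1 (write(23)): arr=[23 _ _ _ _] head=0 tail=1 count=1
After op 2 (write(7)): arr=[23 7 _ _ _] head=0 tail=2 count=2
After op 3 (read()): arr=[23 7 _ _ _] head=1 tail=2 count=1
After op 4 (write(2)): arr=[23 7 2 _ _] head=1 tail=3 count=2
After op 5 (write(11)): arr=[23 7 2 11 _] head=1 tail=4 count=3
After op 6 (write(22)): arr=[23 7 2 11 22] head=1 tail=0 count=4
After op 7 (write(5)): arr=[5 7 2 11 22] head=1 tail=1 count=5
After op 8 (write(14)): arr=[5 14 2 11 22] head=2 tail=2 count=5
After op 9 (write(17)): arr=[5 14 17 11 22] head=3 tail=3 count=5
After op 10 (read()): arr=[5 14 17 11 22] head=4 tail=3 count=4
After op 11 (write(24)): arr=[5 14 17 24 22] head=4 tail=4 count=5
After op 12 (read()): arr=[5 14 17 24 22] head=0 tail=4 count=4
After op 13 (read()): arr=[5 14 17 24 22] head=1 tail=4 count=3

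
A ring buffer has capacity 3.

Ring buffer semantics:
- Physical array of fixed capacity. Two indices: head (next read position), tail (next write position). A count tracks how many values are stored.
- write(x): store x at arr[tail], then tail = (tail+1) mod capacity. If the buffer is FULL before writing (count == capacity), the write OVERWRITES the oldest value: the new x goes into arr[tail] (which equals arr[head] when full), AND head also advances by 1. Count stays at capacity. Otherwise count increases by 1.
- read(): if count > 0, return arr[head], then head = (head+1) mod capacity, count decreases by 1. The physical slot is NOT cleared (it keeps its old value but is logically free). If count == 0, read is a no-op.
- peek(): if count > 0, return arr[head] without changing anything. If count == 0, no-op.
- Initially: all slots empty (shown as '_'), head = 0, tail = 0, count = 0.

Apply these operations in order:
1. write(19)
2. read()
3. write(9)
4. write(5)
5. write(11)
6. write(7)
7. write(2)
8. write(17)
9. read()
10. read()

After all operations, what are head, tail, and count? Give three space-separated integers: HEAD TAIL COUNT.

After op 1 (write(19)): arr=[19 _ _] head=0 tail=1 count=1
After op 2 (read()): arr=[19 _ _] head=1 tail=1 count=0
After op 3 (write(9)): arr=[19 9 _] head=1 tail=2 count=1
After op 4 (write(5)): arr=[19 9 5] head=1 tail=0 count=2
After op 5 (write(11)): arr=[11 9 5] head=1 tail=1 count=3
After op 6 (write(7)): arr=[11 7 5] head=2 tail=2 count=3
After op 7 (write(2)): arr=[11 7 2] head=0 tail=0 count=3
After op 8 (write(17)): arr=[17 7 2] head=1 tail=1 count=3
After op 9 (read()): arr=[17 7 2] head=2 tail=1 count=2
After op 10 (read()): arr=[17 7 2] head=0 tail=1 count=1

Answer: 0 1 1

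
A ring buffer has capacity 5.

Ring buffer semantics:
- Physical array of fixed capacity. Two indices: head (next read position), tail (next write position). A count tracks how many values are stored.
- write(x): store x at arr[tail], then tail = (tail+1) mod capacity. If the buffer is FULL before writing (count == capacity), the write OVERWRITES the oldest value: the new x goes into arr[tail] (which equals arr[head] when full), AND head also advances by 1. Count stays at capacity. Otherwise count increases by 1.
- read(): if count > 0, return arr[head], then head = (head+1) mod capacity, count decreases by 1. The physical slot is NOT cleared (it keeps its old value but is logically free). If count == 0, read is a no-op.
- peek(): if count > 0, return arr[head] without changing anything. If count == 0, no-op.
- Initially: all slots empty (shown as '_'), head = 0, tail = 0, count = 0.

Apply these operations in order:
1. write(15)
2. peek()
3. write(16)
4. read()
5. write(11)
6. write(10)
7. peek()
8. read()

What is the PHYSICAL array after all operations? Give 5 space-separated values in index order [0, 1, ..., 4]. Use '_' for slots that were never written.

After op 1 (write(15)): arr=[15 _ _ _ _] head=0 tail=1 count=1
After op 2 (peek()): arr=[15 _ _ _ _] head=0 tail=1 count=1
After op 3 (write(16)): arr=[15 16 _ _ _] head=0 tail=2 count=2
After op 4 (read()): arr=[15 16 _ _ _] head=1 tail=2 count=1
After op 5 (write(11)): arr=[15 16 11 _ _] head=1 tail=3 count=2
After op 6 (write(10)): arr=[15 16 11 10 _] head=1 tail=4 count=3
After op 7 (peek()): arr=[15 16 11 10 _] head=1 tail=4 count=3
After op 8 (read()): arr=[15 16 11 10 _] head=2 tail=4 count=2

Answer: 15 16 11 10 _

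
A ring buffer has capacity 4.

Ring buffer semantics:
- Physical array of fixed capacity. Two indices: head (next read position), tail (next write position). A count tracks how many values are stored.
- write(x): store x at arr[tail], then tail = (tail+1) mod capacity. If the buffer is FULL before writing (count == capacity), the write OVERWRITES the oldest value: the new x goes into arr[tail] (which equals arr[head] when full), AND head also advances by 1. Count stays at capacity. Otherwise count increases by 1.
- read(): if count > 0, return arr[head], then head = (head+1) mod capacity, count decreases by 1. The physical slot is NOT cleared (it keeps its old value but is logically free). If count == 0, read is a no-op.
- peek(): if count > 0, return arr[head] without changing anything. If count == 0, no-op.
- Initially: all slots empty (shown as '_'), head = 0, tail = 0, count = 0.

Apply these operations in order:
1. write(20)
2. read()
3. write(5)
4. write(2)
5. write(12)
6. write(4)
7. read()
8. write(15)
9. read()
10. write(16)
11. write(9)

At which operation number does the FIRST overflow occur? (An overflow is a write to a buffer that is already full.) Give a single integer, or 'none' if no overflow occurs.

Answer: 11

Derivation:
After op 1 (write(20)): arr=[20 _ _ _] head=0 tail=1 count=1
After op 2 (read()): arr=[20 _ _ _] head=1 tail=1 count=0
After op 3 (write(5)): arr=[20 5 _ _] head=1 tail=2 count=1
After op 4 (write(2)): arr=[20 5 2 _] head=1 tail=3 count=2
After op 5 (write(12)): arr=[20 5 2 12] head=1 tail=0 count=3
After op 6 (write(4)): arr=[4 5 2 12] head=1 tail=1 count=4
After op 7 (read()): arr=[4 5 2 12] head=2 tail=1 count=3
After op 8 (write(15)): arr=[4 15 2 12] head=2 tail=2 count=4
After op 9 (read()): arr=[4 15 2 12] head=3 tail=2 count=3
After op 10 (write(16)): arr=[4 15 16 12] head=3 tail=3 count=4
After op 11 (write(9)): arr=[4 15 16 9] head=0 tail=0 count=4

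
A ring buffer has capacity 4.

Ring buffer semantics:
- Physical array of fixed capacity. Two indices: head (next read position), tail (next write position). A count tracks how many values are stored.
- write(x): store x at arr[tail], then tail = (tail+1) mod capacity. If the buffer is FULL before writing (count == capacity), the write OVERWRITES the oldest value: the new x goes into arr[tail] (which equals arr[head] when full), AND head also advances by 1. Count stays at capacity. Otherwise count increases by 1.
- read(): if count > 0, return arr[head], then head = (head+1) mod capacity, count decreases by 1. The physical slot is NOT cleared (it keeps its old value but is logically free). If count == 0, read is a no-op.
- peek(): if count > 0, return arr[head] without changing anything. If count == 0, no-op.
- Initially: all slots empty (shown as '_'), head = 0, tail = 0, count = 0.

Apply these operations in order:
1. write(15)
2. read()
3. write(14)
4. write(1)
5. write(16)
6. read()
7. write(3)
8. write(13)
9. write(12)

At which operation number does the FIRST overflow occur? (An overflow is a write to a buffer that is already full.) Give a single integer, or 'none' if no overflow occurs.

Answer: 9

Derivation:
After op 1 (write(15)): arr=[15 _ _ _] head=0 tail=1 count=1
After op 2 (read()): arr=[15 _ _ _] head=1 tail=1 count=0
After op 3 (write(14)): arr=[15 14 _ _] head=1 tail=2 count=1
After op 4 (write(1)): arr=[15 14 1 _] head=1 tail=3 count=2
After op 5 (write(16)): arr=[15 14 1 16] head=1 tail=0 count=3
After op 6 (read()): arr=[15 14 1 16] head=2 tail=0 count=2
After op 7 (write(3)): arr=[3 14 1 16] head=2 tail=1 count=3
After op 8 (write(13)): arr=[3 13 1 16] head=2 tail=2 count=4
After op 9 (write(12)): arr=[3 13 12 16] head=3 tail=3 count=4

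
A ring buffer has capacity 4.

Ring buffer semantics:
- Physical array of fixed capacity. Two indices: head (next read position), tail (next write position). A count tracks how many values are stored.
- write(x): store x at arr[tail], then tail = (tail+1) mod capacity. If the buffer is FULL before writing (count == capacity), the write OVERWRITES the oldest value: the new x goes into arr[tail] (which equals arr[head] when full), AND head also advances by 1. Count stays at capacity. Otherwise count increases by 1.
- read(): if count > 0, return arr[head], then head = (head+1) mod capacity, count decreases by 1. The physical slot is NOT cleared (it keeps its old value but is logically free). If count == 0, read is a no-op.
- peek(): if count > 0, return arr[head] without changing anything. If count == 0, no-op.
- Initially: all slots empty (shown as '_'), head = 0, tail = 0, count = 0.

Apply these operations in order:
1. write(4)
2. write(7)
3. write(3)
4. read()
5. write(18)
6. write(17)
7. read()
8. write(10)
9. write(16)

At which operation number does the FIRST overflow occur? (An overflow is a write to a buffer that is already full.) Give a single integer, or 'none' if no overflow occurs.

Answer: 9

Derivation:
After op 1 (write(4)): arr=[4 _ _ _] head=0 tail=1 count=1
After op 2 (write(7)): arr=[4 7 _ _] head=0 tail=2 count=2
After op 3 (write(3)): arr=[4 7 3 _] head=0 tail=3 count=3
After op 4 (read()): arr=[4 7 3 _] head=1 tail=3 count=2
After op 5 (write(18)): arr=[4 7 3 18] head=1 tail=0 count=3
After op 6 (write(17)): arr=[17 7 3 18] head=1 tail=1 count=4
After op 7 (read()): arr=[17 7 3 18] head=2 tail=1 count=3
After op 8 (write(10)): arr=[17 10 3 18] head=2 tail=2 count=4
After op 9 (write(16)): arr=[17 10 16 18] head=3 tail=3 count=4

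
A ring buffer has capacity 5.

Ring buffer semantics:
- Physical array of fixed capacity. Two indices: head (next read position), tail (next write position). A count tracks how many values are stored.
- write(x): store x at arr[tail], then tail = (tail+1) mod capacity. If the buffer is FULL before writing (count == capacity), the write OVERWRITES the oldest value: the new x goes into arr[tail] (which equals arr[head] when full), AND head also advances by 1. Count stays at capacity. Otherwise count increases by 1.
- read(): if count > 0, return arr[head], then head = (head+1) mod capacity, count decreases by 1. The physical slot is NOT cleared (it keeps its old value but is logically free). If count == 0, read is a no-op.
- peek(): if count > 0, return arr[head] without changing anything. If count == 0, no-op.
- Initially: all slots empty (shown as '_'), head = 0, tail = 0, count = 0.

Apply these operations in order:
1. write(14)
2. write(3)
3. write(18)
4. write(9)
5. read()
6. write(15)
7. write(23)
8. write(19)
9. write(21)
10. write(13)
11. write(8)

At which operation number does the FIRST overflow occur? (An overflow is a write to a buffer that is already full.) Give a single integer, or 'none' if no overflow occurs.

After op 1 (write(14)): arr=[14 _ _ _ _] head=0 tail=1 count=1
After op 2 (write(3)): arr=[14 3 _ _ _] head=0 tail=2 count=2
After op 3 (write(18)): arr=[14 3 18 _ _] head=0 tail=3 count=3
After op 4 (write(9)): arr=[14 3 18 9 _] head=0 tail=4 count=4
After op 5 (read()): arr=[14 3 18 9 _] head=1 tail=4 count=3
After op 6 (write(15)): arr=[14 3 18 9 15] head=1 tail=0 count=4
After op 7 (write(23)): arr=[23 3 18 9 15] head=1 tail=1 count=5
After op 8 (write(19)): arr=[23 19 18 9 15] head=2 tail=2 count=5
After op 9 (write(21)): arr=[23 19 21 9 15] head=3 tail=3 count=5
After op 10 (write(13)): arr=[23 19 21 13 15] head=4 tail=4 count=5
After op 11 (write(8)): arr=[23 19 21 13 8] head=0 tail=0 count=5

Answer: 8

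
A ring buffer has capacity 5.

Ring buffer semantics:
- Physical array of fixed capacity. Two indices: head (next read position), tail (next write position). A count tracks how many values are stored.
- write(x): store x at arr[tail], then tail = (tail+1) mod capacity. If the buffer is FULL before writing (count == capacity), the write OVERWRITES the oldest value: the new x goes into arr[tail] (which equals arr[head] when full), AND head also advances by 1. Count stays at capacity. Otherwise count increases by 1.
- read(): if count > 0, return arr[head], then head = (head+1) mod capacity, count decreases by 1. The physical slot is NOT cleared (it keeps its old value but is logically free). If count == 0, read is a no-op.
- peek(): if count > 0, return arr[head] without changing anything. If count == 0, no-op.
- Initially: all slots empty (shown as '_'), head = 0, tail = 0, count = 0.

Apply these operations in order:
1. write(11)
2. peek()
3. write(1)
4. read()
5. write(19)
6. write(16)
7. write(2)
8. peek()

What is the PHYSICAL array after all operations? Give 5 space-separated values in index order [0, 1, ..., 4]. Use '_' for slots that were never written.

After op 1 (write(11)): arr=[11 _ _ _ _] head=0 tail=1 count=1
After op 2 (peek()): arr=[11 _ _ _ _] head=0 tail=1 count=1
After op 3 (write(1)): arr=[11 1 _ _ _] head=0 tail=2 count=2
After op 4 (read()): arr=[11 1 _ _ _] head=1 tail=2 count=1
After op 5 (write(19)): arr=[11 1 19 _ _] head=1 tail=3 count=2
After op 6 (write(16)): arr=[11 1 19 16 _] head=1 tail=4 count=3
After op 7 (write(2)): arr=[11 1 19 16 2] head=1 tail=0 count=4
After op 8 (peek()): arr=[11 1 19 16 2] head=1 tail=0 count=4

Answer: 11 1 19 16 2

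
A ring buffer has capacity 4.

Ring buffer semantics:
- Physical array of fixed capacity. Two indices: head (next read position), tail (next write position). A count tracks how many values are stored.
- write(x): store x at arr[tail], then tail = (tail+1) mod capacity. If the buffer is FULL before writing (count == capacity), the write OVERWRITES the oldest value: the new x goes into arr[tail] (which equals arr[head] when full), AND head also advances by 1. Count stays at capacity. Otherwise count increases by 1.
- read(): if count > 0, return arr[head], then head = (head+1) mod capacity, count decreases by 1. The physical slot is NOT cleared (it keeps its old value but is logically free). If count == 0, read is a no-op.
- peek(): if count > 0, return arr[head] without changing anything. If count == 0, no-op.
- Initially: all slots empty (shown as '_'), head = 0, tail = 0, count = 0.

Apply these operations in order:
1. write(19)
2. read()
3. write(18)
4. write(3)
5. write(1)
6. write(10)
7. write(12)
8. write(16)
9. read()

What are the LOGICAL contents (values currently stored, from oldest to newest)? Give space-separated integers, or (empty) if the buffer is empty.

After op 1 (write(19)): arr=[19 _ _ _] head=0 tail=1 count=1
After op 2 (read()): arr=[19 _ _ _] head=1 tail=1 count=0
After op 3 (write(18)): arr=[19 18 _ _] head=1 tail=2 count=1
After op 4 (write(3)): arr=[19 18 3 _] head=1 tail=3 count=2
After op 5 (write(1)): arr=[19 18 3 1] head=1 tail=0 count=3
After op 6 (write(10)): arr=[10 18 3 1] head=1 tail=1 count=4
After op 7 (write(12)): arr=[10 12 3 1] head=2 tail=2 count=4
After op 8 (write(16)): arr=[10 12 16 1] head=3 tail=3 count=4
After op 9 (read()): arr=[10 12 16 1] head=0 tail=3 count=3

Answer: 10 12 16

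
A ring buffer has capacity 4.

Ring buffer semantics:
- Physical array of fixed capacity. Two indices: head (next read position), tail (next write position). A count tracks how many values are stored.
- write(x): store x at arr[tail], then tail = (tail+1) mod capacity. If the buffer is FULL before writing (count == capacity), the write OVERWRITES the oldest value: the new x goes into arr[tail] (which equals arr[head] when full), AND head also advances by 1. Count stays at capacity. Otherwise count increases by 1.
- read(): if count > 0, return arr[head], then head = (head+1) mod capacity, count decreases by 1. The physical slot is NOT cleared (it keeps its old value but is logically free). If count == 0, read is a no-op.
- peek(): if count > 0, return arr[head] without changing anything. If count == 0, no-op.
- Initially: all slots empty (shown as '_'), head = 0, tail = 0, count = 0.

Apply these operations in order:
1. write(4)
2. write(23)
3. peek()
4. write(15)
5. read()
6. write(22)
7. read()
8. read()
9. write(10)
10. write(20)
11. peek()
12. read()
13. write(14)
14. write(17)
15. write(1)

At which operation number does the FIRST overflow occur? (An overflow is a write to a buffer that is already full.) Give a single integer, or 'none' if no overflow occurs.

Answer: 15

Derivation:
After op 1 (write(4)): arr=[4 _ _ _] head=0 tail=1 count=1
After op 2 (write(23)): arr=[4 23 _ _] head=0 tail=2 count=2
After op 3 (peek()): arr=[4 23 _ _] head=0 tail=2 count=2
After op 4 (write(15)): arr=[4 23 15 _] head=0 tail=3 count=3
After op 5 (read()): arr=[4 23 15 _] head=1 tail=3 count=2
After op 6 (write(22)): arr=[4 23 15 22] head=1 tail=0 count=3
After op 7 (read()): arr=[4 23 15 22] head=2 tail=0 count=2
After op 8 (read()): arr=[4 23 15 22] head=3 tail=0 count=1
After op 9 (write(10)): arr=[10 23 15 22] head=3 tail=1 count=2
After op 10 (write(20)): arr=[10 20 15 22] head=3 tail=2 count=3
After op 11 (peek()): arr=[10 20 15 22] head=3 tail=2 count=3
After op 12 (read()): arr=[10 20 15 22] head=0 tail=2 count=2
After op 13 (write(14)): arr=[10 20 14 22] head=0 tail=3 count=3
After op 14 (write(17)): arr=[10 20 14 17] head=0 tail=0 count=4
After op 15 (write(1)): arr=[1 20 14 17] head=1 tail=1 count=4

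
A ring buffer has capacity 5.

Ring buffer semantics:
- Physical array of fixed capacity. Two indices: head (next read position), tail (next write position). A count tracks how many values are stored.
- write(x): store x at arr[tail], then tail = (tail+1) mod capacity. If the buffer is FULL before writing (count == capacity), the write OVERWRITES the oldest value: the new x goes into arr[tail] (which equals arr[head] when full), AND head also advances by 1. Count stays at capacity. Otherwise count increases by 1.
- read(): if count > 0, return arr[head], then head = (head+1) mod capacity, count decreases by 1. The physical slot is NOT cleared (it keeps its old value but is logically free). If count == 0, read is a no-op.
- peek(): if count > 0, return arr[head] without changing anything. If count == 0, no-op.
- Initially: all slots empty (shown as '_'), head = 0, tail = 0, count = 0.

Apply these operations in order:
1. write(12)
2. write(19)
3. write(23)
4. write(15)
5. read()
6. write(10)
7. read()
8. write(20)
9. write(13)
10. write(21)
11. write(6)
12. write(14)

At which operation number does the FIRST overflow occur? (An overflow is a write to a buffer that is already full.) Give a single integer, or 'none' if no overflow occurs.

After op 1 (write(12)): arr=[12 _ _ _ _] head=0 tail=1 count=1
After op 2 (write(19)): arr=[12 19 _ _ _] head=0 tail=2 count=2
After op 3 (write(23)): arr=[12 19 23 _ _] head=0 tail=3 count=3
After op 4 (write(15)): arr=[12 19 23 15 _] head=0 tail=4 count=4
After op 5 (read()): arr=[12 19 23 15 _] head=1 tail=4 count=3
After op 6 (write(10)): arr=[12 19 23 15 10] head=1 tail=0 count=4
After op 7 (read()): arr=[12 19 23 15 10] head=2 tail=0 count=3
After op 8 (write(20)): arr=[20 19 23 15 10] head=2 tail=1 count=4
After op 9 (write(13)): arr=[20 13 23 15 10] head=2 tail=2 count=5
After op 10 (write(21)): arr=[20 13 21 15 10] head=3 tail=3 count=5
After op 11 (write(6)): arr=[20 13 21 6 10] head=4 tail=4 count=5
After op 12 (write(14)): arr=[20 13 21 6 14] head=0 tail=0 count=5

Answer: 10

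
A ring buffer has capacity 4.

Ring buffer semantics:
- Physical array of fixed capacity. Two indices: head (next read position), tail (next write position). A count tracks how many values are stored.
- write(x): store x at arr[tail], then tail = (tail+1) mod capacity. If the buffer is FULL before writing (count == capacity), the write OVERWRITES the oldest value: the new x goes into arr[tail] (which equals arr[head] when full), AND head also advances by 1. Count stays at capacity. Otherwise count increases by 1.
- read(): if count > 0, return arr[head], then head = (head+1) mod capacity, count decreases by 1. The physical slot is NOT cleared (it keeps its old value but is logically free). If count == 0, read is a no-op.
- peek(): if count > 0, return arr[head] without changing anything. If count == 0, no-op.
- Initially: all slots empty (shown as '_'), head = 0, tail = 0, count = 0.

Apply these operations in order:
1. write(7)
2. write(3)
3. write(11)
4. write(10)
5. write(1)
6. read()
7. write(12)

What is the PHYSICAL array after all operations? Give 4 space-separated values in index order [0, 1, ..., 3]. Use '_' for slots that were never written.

After op 1 (write(7)): arr=[7 _ _ _] head=0 tail=1 count=1
After op 2 (write(3)): arr=[7 3 _ _] head=0 tail=2 count=2
After op 3 (write(11)): arr=[7 3 11 _] head=0 tail=3 count=3
After op 4 (write(10)): arr=[7 3 11 10] head=0 tail=0 count=4
After op 5 (write(1)): arr=[1 3 11 10] head=1 tail=1 count=4
After op 6 (read()): arr=[1 3 11 10] head=2 tail=1 count=3
After op 7 (write(12)): arr=[1 12 11 10] head=2 tail=2 count=4

Answer: 1 12 11 10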